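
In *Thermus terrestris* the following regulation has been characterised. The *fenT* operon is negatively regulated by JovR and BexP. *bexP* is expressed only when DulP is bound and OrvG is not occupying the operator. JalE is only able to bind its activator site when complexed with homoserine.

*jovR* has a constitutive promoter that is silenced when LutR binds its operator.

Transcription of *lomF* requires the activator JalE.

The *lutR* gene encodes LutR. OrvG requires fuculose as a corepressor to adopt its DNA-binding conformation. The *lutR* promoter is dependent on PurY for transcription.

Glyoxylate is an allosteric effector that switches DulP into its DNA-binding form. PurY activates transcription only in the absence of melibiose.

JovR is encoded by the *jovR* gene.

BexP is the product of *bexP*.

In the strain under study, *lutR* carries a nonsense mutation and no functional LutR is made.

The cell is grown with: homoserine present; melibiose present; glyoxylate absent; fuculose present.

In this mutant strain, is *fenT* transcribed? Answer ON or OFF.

LutR is non-functional in this strain, so it has no effect.
With no repressor bound, *jovR* is transcribed.
So JovR is produced and active.
Fuculose is present, so OrvG is active.
Glyoxylate is absent, so DulP is inactive.
With repressor OrvG bound, *bexP* is not transcribed.
So BexP is not produced.
With repressor JovR bound, *fenT* is not transcribed.

OFF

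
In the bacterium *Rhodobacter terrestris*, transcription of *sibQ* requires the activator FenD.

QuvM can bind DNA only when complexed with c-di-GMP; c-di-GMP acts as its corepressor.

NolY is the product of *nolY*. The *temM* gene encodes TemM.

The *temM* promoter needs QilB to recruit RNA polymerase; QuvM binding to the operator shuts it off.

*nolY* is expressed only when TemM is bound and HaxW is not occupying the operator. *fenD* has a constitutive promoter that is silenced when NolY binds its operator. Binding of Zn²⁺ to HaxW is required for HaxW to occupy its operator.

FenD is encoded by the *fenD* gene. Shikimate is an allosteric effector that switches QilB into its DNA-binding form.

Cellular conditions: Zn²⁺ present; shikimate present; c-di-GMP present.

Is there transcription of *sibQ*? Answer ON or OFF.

c-di-GMP is present, so QuvM is active.
Shikimate is present, so QilB is active.
With repressor QuvM bound, *temM* is not transcribed.
So TemM is not produced.
Zn²⁺ is present, so HaxW is active.
With repressor HaxW bound, *nolY* is not transcribed.
So NolY is not produced.
With no repressor bound, *fenD* is transcribed.
So FenD is produced and active.
No repressor is bound and FenD is active, so *sibQ* is transcribed.

ON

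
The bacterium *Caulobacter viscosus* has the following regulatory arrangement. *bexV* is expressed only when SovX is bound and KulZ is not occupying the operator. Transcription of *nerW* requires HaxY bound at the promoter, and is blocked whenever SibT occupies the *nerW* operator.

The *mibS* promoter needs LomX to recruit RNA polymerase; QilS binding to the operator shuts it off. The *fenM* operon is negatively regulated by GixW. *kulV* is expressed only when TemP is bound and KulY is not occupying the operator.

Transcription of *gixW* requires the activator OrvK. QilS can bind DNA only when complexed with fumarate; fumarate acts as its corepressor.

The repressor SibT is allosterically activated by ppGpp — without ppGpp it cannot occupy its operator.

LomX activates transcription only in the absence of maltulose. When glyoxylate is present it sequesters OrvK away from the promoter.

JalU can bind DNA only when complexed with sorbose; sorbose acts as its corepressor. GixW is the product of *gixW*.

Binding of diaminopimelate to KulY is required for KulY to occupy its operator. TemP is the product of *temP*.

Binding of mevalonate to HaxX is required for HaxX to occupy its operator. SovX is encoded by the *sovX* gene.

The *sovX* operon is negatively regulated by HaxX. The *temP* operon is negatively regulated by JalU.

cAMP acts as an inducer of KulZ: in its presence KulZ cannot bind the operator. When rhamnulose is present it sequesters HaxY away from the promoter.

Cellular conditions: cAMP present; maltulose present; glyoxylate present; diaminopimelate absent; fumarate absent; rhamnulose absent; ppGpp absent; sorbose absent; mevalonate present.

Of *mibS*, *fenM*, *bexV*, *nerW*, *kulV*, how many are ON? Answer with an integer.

3

Fumarate is absent, so QilS is inactive.
Maltulose is present, so LomX is inactive.
Required activator LomX is absent, so *mibS* is not transcribed.
→ *mibS* is OFF.
Glyoxylate is present, so OrvK is inactive.
Required activator OrvK is absent, so *gixW* is not transcribed.
So GixW is not produced.
With no repressor bound, *fenM* is transcribed.
→ *fenM* is ON.
cAMP is present, so KulZ is inactive.
Mevalonate is present, so HaxX is active.
With repressor HaxX bound, *sovX* is not transcribed.
So SovX is not produced.
Required activator SovX is absent, so *bexV* is not transcribed.
→ *bexV* is OFF.
Rhamnulose is absent, so HaxY is active.
ppGpp is absent, so SibT is inactive.
No repressor is bound and HaxY is active, so *nerW* is transcribed.
→ *nerW* is ON.
Diaminopimelate is absent, so KulY is inactive.
Sorbose is absent, so JalU is inactive.
With no repressor bound, *temP* is transcribed.
So TemP is produced and active.
No repressor is bound and TemP is active, so *kulV* is transcribed.
→ *kulV* is ON.
3 of the 5 genes are transcribed.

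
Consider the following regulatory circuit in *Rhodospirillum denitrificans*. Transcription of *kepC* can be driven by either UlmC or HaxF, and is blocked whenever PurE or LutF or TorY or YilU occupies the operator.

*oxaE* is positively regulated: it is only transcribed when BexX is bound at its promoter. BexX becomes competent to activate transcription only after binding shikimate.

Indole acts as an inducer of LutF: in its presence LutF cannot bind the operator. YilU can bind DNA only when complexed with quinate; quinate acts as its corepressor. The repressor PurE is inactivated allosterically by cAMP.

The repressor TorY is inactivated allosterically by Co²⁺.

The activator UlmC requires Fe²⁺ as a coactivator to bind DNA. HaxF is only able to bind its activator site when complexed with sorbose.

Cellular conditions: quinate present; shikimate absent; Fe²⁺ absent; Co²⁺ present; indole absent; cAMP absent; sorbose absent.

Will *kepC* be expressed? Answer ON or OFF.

Fe²⁺ is absent, so UlmC is inactive.
cAMP is absent, so PurE is active.
Indole is absent, so LutF is active.
Sorbose is absent, so HaxF is inactive.
Co²⁺ is present, so TorY is inactive.
Quinate is present, so YilU is active.
With repressor PurE bound, *kepC* is not transcribed.

OFF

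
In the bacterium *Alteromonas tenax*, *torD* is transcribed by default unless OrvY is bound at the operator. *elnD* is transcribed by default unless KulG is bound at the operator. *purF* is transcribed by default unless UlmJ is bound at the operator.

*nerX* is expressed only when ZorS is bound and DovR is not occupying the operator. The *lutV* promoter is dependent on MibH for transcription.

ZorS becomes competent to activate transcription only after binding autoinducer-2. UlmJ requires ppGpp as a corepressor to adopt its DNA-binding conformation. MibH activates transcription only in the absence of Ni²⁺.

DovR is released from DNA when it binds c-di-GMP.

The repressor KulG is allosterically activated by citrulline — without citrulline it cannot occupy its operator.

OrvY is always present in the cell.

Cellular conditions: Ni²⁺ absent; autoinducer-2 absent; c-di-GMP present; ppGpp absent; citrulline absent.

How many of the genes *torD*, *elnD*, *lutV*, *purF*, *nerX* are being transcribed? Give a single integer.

3

OrvY is produced constitutively and is active.
With repressor OrvY bound, *torD* is not transcribed.
→ *torD* is OFF.
Citrulline is absent, so KulG is inactive.
With no repressor bound, *elnD* is transcribed.
→ *elnD* is ON.
Ni²⁺ is absent, so MibH is active.
No repressor is bound and MibH is active, so *lutV* is transcribed.
→ *lutV* is ON.
ppGpp is absent, so UlmJ is inactive.
With no repressor bound, *purF* is transcribed.
→ *purF* is ON.
Autoinducer-2 is absent, so ZorS is inactive.
c-di-GMP is present, so DovR is inactive.
Required activator ZorS is absent, so *nerX* is not transcribed.
→ *nerX* is OFF.
3 of the 5 genes are transcribed.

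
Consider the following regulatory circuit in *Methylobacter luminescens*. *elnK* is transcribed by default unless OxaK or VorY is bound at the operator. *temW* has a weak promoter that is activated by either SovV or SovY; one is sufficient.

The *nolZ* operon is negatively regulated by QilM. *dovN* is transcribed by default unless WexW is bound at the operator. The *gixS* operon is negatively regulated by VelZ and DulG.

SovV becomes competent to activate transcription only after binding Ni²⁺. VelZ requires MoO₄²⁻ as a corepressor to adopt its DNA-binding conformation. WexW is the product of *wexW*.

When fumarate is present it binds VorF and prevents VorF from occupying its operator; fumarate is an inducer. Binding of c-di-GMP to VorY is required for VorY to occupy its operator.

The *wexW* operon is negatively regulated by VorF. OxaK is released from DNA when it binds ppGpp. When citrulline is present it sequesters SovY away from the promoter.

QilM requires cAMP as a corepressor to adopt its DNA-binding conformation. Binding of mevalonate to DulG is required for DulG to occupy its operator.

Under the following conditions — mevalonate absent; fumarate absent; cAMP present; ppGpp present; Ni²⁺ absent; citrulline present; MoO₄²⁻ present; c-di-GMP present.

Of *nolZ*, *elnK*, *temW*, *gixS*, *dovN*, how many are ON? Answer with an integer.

1

cAMP is present, so QilM is active.
With repressor QilM bound, *nolZ* is not transcribed.
→ *nolZ* is OFF.
ppGpp is present, so OxaK is inactive.
c-di-GMP is present, so VorY is active.
With repressor VorY bound, *elnK* is not transcribed.
→ *elnK* is OFF.
Ni²⁺ is absent, so SovV is inactive.
Citrulline is present, so SovY is inactive.
No activator is available at the *temW* promoter, so *temW* is not transcribed.
→ *temW* is OFF.
MoO₄²⁻ is present, so VelZ is active.
Mevalonate is absent, so DulG is inactive.
With repressor VelZ bound, *gixS* is not transcribed.
→ *gixS* is OFF.
Fumarate is absent, so VorF is active.
With repressor VorF bound, *wexW* is not transcribed.
So WexW is not produced.
With no repressor bound, *dovN* is transcribed.
→ *dovN* is ON.
1 of the 5 genes is transcribed.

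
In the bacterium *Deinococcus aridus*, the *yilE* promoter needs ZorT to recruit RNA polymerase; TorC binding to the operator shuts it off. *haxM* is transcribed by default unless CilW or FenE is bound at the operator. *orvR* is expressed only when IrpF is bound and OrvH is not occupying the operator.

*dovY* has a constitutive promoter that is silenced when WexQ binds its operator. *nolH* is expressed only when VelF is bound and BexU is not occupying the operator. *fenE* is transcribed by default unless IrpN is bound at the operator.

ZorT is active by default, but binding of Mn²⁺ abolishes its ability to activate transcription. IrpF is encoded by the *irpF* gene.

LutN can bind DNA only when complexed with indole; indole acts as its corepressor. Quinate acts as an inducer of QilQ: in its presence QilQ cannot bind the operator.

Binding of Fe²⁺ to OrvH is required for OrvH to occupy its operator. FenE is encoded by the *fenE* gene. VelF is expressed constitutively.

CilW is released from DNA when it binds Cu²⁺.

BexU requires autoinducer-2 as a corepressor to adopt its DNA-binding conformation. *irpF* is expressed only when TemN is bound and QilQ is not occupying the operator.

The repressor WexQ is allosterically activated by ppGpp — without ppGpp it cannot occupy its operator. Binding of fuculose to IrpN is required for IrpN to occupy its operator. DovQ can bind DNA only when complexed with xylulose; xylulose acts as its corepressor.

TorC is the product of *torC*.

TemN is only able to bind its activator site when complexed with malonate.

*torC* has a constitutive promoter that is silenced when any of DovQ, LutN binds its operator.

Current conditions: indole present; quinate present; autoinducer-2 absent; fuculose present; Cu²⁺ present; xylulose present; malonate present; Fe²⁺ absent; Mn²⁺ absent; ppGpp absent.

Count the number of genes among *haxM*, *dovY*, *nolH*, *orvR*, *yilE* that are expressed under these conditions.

Cu²⁺ is present, so CilW is inactive.
Fuculose is present, so IrpN is active.
With repressor IrpN bound, *fenE* is not transcribed.
So FenE is not produced.
With no repressor bound, *haxM* is transcribed.
→ *haxM* is ON.
ppGpp is absent, so WexQ is inactive.
With no repressor bound, *dovY* is transcribed.
→ *dovY* is ON.
VelF is produced constitutively and is active.
Autoinducer-2 is absent, so BexU is inactive.
No repressor is bound and VelF is active, so *nolH* is transcribed.
→ *nolH* is ON.
Malonate is present, so TemN is active.
Quinate is present, so QilQ is inactive.
No repressor is bound and TemN is active, so *irpF* is transcribed.
So IrpF is produced and active.
Fe²⁺ is absent, so OrvH is inactive.
No repressor is bound and IrpF is active, so *orvR* is transcribed.
→ *orvR* is ON.
Mn²⁺ is absent, so ZorT is active.
Xylulose is present, so DovQ is active.
Indole is present, so LutN is active.
With repressor DovQ bound, *torC* is not transcribed.
So TorC is not produced.
No repressor is bound and ZorT is active, so *yilE* is transcribed.
→ *yilE* is ON.
5 of the 5 genes are transcribed.

5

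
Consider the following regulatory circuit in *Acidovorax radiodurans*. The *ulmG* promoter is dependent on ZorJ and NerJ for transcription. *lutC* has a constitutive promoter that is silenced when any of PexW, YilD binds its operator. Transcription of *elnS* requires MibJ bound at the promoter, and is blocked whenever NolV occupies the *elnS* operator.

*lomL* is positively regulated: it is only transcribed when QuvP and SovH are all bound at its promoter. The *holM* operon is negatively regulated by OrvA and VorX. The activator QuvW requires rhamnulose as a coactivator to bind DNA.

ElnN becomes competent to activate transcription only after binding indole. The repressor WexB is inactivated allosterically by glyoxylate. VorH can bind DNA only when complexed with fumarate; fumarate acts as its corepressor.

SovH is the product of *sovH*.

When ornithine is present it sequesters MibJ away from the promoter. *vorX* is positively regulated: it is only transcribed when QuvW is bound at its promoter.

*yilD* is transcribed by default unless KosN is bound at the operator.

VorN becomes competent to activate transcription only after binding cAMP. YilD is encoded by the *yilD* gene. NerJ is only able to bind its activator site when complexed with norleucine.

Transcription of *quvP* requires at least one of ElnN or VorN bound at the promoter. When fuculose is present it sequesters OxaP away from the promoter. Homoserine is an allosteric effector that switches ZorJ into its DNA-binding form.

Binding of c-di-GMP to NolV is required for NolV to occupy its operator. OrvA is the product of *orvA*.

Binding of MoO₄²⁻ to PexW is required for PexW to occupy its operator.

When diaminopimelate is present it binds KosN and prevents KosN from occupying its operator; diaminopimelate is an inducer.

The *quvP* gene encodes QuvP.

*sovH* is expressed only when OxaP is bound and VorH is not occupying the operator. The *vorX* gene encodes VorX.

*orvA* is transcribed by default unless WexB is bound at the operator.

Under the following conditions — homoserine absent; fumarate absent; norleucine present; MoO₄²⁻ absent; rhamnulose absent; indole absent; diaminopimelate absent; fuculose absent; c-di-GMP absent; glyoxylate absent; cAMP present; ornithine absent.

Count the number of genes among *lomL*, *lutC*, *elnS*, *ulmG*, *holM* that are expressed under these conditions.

Indole is absent, so ElnN is inactive.
cAMP is present, so VorN is active.
Activator VorN is present, so *quvP* is transcribed.
So QuvP is produced and active.
Fuculose is absent, so OxaP is active.
Fumarate is absent, so VorH is inactive.
No repressor is bound and OxaP is active, so *sovH* is transcribed.
So SovH is produced and active.
No repressor is bound and QuvP and SovH are active, so *lomL* is transcribed.
→ *lomL* is ON.
MoO₄²⁻ is absent, so PexW is inactive.
Diaminopimelate is absent, so KosN is active.
With repressor KosN bound, *yilD* is not transcribed.
So YilD is not produced.
With no repressor bound, *lutC* is transcribed.
→ *lutC* is ON.
Ornithine is absent, so MibJ is active.
c-di-GMP is absent, so NolV is inactive.
No repressor is bound and MibJ is active, so *elnS* is transcribed.
→ *elnS* is ON.
Homoserine is absent, so ZorJ is inactive.
Norleucine is present, so NerJ is active.
Required activator ZorJ is absent, so *ulmG* is not transcribed.
→ *ulmG* is OFF.
Glyoxylate is absent, so WexB is active.
With repressor WexB bound, *orvA* is not transcribed.
So OrvA is not produced.
Rhamnulose is absent, so QuvW is inactive.
Required activator QuvW is absent, so *vorX* is not transcribed.
So VorX is not produced.
With no repressor bound, *holM* is transcribed.
→ *holM* is ON.
4 of the 5 genes are transcribed.

4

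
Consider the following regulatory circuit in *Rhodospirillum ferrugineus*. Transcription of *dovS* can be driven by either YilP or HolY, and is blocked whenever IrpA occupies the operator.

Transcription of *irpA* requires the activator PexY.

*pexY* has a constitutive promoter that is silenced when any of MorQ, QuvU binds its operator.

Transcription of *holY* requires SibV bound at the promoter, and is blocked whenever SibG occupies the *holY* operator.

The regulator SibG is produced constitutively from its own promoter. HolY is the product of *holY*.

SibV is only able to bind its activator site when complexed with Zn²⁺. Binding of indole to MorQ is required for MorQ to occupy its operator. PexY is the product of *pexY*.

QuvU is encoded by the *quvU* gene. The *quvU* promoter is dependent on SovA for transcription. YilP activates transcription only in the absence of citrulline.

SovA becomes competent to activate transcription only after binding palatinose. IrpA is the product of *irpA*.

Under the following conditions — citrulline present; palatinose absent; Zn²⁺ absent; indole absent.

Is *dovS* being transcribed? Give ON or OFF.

Citrulline is present, so YilP is inactive.
Zn²⁺ is absent, so SibV is inactive.
SibG is produced constitutively and is active.
With repressor SibG bound, *holY* is not transcribed.
So HolY is not produced.
Indole is absent, so MorQ is inactive.
Palatinose is absent, so SovA is inactive.
Required activator SovA is absent, so *quvU* is not transcribed.
So QuvU is not produced.
With no repressor bound, *pexY* is transcribed.
So PexY is produced and active.
No repressor is bound and PexY is active, so *irpA* is transcribed.
So IrpA is produced and active.
With repressor IrpA bound, *dovS* is not transcribed.

OFF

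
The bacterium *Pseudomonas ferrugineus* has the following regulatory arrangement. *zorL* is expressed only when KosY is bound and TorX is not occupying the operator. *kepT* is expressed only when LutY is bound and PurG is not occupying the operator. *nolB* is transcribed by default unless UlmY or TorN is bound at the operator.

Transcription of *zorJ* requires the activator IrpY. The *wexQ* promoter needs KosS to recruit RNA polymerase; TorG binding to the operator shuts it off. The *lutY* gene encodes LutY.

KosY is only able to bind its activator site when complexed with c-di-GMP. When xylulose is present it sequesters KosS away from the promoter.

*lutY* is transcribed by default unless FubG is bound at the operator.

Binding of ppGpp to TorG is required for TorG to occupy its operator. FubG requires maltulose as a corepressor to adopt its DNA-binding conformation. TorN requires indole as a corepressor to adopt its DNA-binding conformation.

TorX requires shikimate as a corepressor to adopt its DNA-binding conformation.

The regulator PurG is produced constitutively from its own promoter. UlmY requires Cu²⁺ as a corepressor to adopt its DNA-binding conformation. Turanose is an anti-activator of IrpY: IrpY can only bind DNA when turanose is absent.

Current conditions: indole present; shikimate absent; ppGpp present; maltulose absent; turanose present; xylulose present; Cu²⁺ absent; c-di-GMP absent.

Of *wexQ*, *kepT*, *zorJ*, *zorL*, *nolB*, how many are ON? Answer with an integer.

Xylulose is present, so KosS is inactive.
ppGpp is present, so TorG is active.
With repressor TorG bound, *wexQ* is not transcribed.
→ *wexQ* is OFF.
Maltulose is absent, so FubG is inactive.
With no repressor bound, *lutY* is transcribed.
So LutY is produced and active.
PurG is produced constitutively and is active.
With repressor PurG bound, *kepT* is not transcribed.
→ *kepT* is OFF.
Turanose is present, so IrpY is inactive.
Required activator IrpY is absent, so *zorJ* is not transcribed.
→ *zorJ* is OFF.
Shikimate is absent, so TorX is inactive.
c-di-GMP is absent, so KosY is inactive.
Required activator KosY is absent, so *zorL* is not transcribed.
→ *zorL* is OFF.
Cu²⁺ is absent, so UlmY is inactive.
Indole is present, so TorN is active.
With repressor TorN bound, *nolB* is not transcribed.
→ *nolB* is OFF.
0 of the 5 genes are transcribed.

0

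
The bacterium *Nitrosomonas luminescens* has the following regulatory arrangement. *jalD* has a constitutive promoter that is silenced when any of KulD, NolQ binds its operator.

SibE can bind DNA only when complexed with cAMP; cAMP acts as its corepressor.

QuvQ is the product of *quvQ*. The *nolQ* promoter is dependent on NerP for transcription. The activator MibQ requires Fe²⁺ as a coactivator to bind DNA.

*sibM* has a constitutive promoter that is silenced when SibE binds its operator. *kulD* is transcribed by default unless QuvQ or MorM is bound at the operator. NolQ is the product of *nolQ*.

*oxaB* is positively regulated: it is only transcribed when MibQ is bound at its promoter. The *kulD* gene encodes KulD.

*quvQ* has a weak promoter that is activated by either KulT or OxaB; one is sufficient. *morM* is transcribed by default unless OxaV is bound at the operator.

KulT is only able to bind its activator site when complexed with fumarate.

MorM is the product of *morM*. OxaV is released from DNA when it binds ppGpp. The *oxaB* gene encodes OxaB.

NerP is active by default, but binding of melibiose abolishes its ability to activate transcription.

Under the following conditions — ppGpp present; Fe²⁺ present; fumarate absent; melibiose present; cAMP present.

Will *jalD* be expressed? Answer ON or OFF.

Fumarate is absent, so KulT is inactive.
Fe²⁺ is present, so MibQ is active.
No repressor is bound and MibQ is active, so *oxaB* is transcribed.
So OxaB is produced and active.
Activator OxaB is present, so *quvQ* is transcribed.
So QuvQ is produced and active.
ppGpp is present, so OxaV is inactive.
With no repressor bound, *morM* is transcribed.
So MorM is produced and active.
With repressor QuvQ bound, *kulD* is not transcribed.
So KulD is not produced.
Melibiose is present, so NerP is inactive.
Required activator NerP is absent, so *nolQ* is not transcribed.
So NolQ is not produced.
With no repressor bound, *jalD* is transcribed.

ON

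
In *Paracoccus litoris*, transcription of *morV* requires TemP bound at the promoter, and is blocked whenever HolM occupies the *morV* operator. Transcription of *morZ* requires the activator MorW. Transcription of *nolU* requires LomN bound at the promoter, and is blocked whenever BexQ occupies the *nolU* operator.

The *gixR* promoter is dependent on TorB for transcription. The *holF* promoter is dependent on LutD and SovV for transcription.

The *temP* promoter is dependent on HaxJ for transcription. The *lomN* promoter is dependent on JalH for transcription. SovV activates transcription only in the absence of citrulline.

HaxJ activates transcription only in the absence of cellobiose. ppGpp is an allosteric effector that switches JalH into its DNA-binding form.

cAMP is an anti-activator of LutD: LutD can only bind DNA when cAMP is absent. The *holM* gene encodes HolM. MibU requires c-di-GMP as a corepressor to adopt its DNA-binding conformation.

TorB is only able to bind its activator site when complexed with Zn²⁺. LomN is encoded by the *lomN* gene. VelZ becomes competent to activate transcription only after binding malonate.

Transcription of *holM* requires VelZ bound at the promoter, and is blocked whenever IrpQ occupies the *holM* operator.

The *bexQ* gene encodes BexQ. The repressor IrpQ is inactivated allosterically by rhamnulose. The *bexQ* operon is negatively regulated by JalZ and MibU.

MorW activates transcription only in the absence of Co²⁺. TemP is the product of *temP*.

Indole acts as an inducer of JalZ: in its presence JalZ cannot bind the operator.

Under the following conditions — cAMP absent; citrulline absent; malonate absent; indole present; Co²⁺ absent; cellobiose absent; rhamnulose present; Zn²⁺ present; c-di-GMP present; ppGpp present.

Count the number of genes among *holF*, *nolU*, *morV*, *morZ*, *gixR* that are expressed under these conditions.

5

cAMP is absent, so LutD is active.
Citrulline is absent, so SovV is active.
No repressor is bound and LutD and SovV are active, so *holF* is transcribed.
→ *holF* is ON.
Indole is present, so JalZ is inactive.
c-di-GMP is present, so MibU is active.
With repressor MibU bound, *bexQ* is not transcribed.
So BexQ is not produced.
ppGpp is present, so JalH is active.
No repressor is bound and JalH is active, so *lomN* is transcribed.
So LomN is produced and active.
No repressor is bound and LomN is active, so *nolU* is transcribed.
→ *nolU* is ON.
Cellobiose is absent, so HaxJ is active.
No repressor is bound and HaxJ is active, so *temP* is transcribed.
So TemP is produced and active.
Rhamnulose is present, so IrpQ is inactive.
Malonate is absent, so VelZ is inactive.
Required activator VelZ is absent, so *holM* is not transcribed.
So HolM is not produced.
No repressor is bound and TemP is active, so *morV* is transcribed.
→ *morV* is ON.
Co²⁺ is absent, so MorW is active.
No repressor is bound and MorW is active, so *morZ* is transcribed.
→ *morZ* is ON.
Zn²⁺ is present, so TorB is active.
No repressor is bound and TorB is active, so *gixR* is transcribed.
→ *gixR* is ON.
5 of the 5 genes are transcribed.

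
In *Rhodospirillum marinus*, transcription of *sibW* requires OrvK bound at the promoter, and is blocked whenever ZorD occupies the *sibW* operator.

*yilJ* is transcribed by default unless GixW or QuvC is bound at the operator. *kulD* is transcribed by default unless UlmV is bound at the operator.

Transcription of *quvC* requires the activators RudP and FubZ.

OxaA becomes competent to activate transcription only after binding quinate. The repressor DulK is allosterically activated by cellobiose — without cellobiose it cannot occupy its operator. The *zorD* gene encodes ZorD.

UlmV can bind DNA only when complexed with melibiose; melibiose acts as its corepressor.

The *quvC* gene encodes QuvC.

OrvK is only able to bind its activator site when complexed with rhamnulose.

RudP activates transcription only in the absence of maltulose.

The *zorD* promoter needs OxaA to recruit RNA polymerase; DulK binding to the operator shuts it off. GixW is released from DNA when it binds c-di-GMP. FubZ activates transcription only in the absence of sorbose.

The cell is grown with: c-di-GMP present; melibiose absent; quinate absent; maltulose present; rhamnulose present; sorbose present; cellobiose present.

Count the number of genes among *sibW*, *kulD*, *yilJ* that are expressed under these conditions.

Quinate is absent, so OxaA is inactive.
Cellobiose is present, so DulK is active.
With repressor DulK bound, *zorD* is not transcribed.
So ZorD is not produced.
Rhamnulose is present, so OrvK is active.
No repressor is bound and OrvK is active, so *sibW* is transcribed.
→ *sibW* is ON.
Melibiose is absent, so UlmV is inactive.
With no repressor bound, *kulD* is transcribed.
→ *kulD* is ON.
c-di-GMP is present, so GixW is inactive.
Maltulose is present, so RudP is inactive.
Sorbose is present, so FubZ is inactive.
Required activator RudP is absent, so *quvC* is not transcribed.
So QuvC is not produced.
With no repressor bound, *yilJ* is transcribed.
→ *yilJ* is ON.
3 of the 3 genes are transcribed.

3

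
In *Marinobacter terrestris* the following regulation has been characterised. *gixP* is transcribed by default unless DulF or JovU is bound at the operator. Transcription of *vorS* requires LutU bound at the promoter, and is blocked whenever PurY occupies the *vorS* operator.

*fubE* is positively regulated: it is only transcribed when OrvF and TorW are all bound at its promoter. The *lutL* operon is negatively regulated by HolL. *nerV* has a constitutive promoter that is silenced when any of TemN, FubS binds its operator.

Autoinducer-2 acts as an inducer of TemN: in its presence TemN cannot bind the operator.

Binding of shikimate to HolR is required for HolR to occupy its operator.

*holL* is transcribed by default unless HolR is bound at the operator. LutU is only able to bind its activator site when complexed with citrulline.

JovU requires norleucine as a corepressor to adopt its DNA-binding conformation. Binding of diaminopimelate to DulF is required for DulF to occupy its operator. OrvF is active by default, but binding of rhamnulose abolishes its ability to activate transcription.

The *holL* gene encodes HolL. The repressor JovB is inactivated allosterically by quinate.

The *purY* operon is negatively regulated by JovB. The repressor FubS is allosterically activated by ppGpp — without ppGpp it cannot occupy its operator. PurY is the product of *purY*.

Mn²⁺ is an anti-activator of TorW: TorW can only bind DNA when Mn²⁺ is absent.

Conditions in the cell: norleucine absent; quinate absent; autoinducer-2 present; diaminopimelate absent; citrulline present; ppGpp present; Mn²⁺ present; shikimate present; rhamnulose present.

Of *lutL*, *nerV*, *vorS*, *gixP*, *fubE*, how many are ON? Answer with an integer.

Shikimate is present, so HolR is active.
With repressor HolR bound, *holL* is not transcribed.
So HolL is not produced.
With no repressor bound, *lutL* is transcribed.
→ *lutL* is ON.
Autoinducer-2 is present, so TemN is inactive.
ppGpp is present, so FubS is active.
With repressor FubS bound, *nerV* is not transcribed.
→ *nerV* is OFF.
Citrulline is present, so LutU is active.
Quinate is absent, so JovB is active.
With repressor JovB bound, *purY* is not transcribed.
So PurY is not produced.
No repressor is bound and LutU is active, so *vorS* is transcribed.
→ *vorS* is ON.
Diaminopimelate is absent, so DulF is inactive.
Norleucine is absent, so JovU is inactive.
With no repressor bound, *gixP* is transcribed.
→ *gixP* is ON.
Rhamnulose is present, so OrvF is inactive.
Mn²⁺ is present, so TorW is inactive.
Required activator OrvF is absent, so *fubE* is not transcribed.
→ *fubE* is OFF.
3 of the 5 genes are transcribed.

3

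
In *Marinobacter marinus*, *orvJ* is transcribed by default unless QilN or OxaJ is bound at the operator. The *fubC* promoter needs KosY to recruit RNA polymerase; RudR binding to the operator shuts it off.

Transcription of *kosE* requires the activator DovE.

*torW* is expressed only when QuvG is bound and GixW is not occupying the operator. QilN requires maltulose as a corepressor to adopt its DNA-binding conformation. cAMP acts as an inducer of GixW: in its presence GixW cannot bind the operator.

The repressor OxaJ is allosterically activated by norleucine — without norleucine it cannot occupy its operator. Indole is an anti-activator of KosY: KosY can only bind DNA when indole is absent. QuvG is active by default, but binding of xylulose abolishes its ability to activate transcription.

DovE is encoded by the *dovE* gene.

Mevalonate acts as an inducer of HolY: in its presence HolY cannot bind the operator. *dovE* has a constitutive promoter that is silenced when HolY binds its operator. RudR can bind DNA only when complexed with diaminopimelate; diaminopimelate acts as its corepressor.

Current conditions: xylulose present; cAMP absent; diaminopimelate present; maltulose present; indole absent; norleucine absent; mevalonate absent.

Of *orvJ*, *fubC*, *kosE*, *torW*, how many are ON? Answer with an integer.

0

Maltulose is present, so QilN is active.
Norleucine is absent, so OxaJ is inactive.
With repressor QilN bound, *orvJ* is not transcribed.
→ *orvJ* is OFF.
Diaminopimelate is present, so RudR is active.
Indole is absent, so KosY is active.
With repressor RudR bound, *fubC* is not transcribed.
→ *fubC* is OFF.
Mevalonate is absent, so HolY is active.
With repressor HolY bound, *dovE* is not transcribed.
So DovE is not produced.
Required activator DovE is absent, so *kosE* is not transcribed.
→ *kosE* is OFF.
Xylulose is present, so QuvG is inactive.
cAMP is absent, so GixW is active.
With repressor GixW bound, *torW* is not transcribed.
→ *torW* is OFF.
0 of the 4 genes are transcribed.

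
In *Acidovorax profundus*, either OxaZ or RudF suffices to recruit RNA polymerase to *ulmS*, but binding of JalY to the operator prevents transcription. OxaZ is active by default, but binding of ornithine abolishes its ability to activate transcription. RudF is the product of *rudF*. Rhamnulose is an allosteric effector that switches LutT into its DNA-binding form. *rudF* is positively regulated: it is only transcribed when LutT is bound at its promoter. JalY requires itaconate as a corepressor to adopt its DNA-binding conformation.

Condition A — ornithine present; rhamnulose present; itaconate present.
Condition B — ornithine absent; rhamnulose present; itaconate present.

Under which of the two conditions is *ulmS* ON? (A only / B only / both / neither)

neither

Condition A:
Ornithine is present, so OxaZ is inactive.
Rhamnulose is present, so LutT is active.
No repressor is bound and LutT is active, so *rudF* is transcribed.
So RudF is produced and active.
Itaconate is present, so JalY is active.
With repressor JalY bound, *ulmS* is not transcribed.
→ *ulmS* is OFF in A.
Condition B:
Ornithine is absent, so OxaZ is active.
Rhamnulose is present, so LutT is active.
No repressor is bound and LutT is active, so *rudF* is transcribed.
So RudF is produced and active.
Itaconate is present, so JalY is active.
With repressor JalY bound, *ulmS* is not transcribed.
→ *ulmS* is OFF in B.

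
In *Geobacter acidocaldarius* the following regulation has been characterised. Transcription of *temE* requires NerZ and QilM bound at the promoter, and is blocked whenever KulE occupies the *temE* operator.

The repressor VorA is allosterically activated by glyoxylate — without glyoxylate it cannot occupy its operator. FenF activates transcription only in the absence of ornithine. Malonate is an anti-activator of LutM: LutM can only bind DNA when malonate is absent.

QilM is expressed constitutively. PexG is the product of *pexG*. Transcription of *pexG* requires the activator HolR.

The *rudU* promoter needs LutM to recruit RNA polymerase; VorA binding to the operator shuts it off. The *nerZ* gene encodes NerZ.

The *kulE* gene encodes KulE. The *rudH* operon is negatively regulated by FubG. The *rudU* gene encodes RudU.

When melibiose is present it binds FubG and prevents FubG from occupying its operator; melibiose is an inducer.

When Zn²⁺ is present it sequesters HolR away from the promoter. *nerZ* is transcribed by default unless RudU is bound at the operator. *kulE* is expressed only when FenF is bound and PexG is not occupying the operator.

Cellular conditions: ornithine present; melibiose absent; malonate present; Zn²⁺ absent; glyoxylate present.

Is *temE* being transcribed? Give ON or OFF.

Zn²⁺ is absent, so HolR is active.
No repressor is bound and HolR is active, so *pexG* is transcribed.
So PexG is produced and active.
Ornithine is present, so FenF is inactive.
With repressor PexG bound, *kulE* is not transcribed.
So KulE is not produced.
Glyoxylate is present, so VorA is active.
Malonate is present, so LutM is inactive.
With repressor VorA bound, *rudU* is not transcribed.
So RudU is not produced.
With no repressor bound, *nerZ* is transcribed.
So NerZ is produced and active.
QilM is produced constitutively and is active.
No repressor is bound and NerZ and QilM are active, so *temE* is transcribed.

ON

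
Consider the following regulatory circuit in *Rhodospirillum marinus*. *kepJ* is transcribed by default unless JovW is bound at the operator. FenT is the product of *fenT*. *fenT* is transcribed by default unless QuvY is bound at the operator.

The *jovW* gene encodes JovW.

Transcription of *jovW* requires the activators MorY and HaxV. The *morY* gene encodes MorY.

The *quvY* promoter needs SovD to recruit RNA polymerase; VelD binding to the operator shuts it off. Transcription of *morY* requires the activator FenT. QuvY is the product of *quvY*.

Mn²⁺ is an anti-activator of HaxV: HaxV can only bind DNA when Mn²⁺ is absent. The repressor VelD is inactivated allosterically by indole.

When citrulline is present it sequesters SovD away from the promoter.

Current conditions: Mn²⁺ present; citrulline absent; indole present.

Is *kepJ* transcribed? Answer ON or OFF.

ON

Indole is present, so VelD is inactive.
Citrulline is absent, so SovD is active.
No repressor is bound and SovD is active, so *quvY* is transcribed.
So QuvY is produced and active.
With repressor QuvY bound, *fenT* is not transcribed.
So FenT is not produced.
Required activator FenT is absent, so *morY* is not transcribed.
So MorY is not produced.
Mn²⁺ is present, so HaxV is inactive.
Required activator MorY is absent, so *jovW* is not transcribed.
So JovW is not produced.
With no repressor bound, *kepJ* is transcribed.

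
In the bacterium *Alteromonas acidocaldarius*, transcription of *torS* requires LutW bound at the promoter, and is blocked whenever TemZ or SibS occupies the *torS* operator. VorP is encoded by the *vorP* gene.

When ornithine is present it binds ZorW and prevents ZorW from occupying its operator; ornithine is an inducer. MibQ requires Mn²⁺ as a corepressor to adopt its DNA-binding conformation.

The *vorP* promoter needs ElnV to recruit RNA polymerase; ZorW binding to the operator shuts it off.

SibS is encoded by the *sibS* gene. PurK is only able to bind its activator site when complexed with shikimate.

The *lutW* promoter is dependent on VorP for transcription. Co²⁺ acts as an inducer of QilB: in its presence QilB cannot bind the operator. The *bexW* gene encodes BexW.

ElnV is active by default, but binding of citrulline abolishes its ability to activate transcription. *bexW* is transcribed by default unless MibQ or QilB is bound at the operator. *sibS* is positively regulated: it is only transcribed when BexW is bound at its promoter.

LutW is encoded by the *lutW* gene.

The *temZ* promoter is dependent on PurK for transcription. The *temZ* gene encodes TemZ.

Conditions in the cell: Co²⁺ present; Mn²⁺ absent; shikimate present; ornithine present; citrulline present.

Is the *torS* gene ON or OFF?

OFF

Shikimate is present, so PurK is active.
No repressor is bound and PurK is active, so *temZ* is transcribed.
So TemZ is produced and active.
Mn²⁺ is absent, so MibQ is inactive.
Co²⁺ is present, so QilB is inactive.
With no repressor bound, *bexW* is transcribed.
So BexW is produced and active.
No repressor is bound and BexW is active, so *sibS* is transcribed.
So SibS is produced and active.
Ornithine is present, so ZorW is inactive.
Citrulline is present, so ElnV is inactive.
Required activator ElnV is absent, so *vorP* is not transcribed.
So VorP is not produced.
Required activator VorP is absent, so *lutW* is not transcribed.
So LutW is not produced.
With repressor TemZ bound, *torS* is not transcribed.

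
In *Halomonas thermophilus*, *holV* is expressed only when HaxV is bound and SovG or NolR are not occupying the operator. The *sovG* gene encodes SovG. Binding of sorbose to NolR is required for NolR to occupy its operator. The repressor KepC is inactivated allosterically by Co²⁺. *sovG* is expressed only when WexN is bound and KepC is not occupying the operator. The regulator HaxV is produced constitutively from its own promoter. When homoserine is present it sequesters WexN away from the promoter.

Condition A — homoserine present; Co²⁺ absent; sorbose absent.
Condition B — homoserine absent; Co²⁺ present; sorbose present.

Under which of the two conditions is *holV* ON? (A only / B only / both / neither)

A only

Condition A:
Homoserine is present, so WexN is inactive.
Co²⁺ is absent, so KepC is active.
With repressor KepC bound, *sovG* is not transcribed.
So SovG is not produced.
HaxV is produced constitutively and is active.
Sorbose is absent, so NolR is inactive.
No repressor is bound and HaxV is active, so *holV* is transcribed.
→ *holV* is ON in A.
Condition B:
Homoserine is absent, so WexN is active.
Co²⁺ is present, so KepC is inactive.
No repressor is bound and WexN is active, so *sovG* is transcribed.
So SovG is produced and active.
HaxV is produced constitutively and is active.
Sorbose is present, so NolR is active.
With repressor SovG bound, *holV* is not transcribed.
→ *holV* is OFF in B.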